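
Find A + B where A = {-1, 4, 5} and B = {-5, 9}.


A + B = {a + b : a ∈ A, b ∈ B}.
Enumerate all |A|·|B| = 3·2 = 6 pairs (a, b) and collect distinct sums.
a = -1: -1+-5=-6, -1+9=8
a = 4: 4+-5=-1, 4+9=13
a = 5: 5+-5=0, 5+9=14
Collecting distinct sums: A + B = {-6, -1, 0, 8, 13, 14}
|A + B| = 6

A + B = {-6, -1, 0, 8, 13, 14}


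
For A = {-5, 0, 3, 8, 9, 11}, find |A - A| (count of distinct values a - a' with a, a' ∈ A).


A - A = {a - a' : a, a' ∈ A}; |A| = 6.
Bounds: 2|A|-1 ≤ |A - A| ≤ |A|² - |A| + 1, i.e. 11 ≤ |A - A| ≤ 31.
Note: 0 ∈ A - A always (from a - a). The set is symmetric: if d ∈ A - A then -d ∈ A - A.
Enumerate nonzero differences d = a - a' with a > a' (then include -d):
Positive differences: {1, 2, 3, 5, 6, 8, 9, 11, 13, 14, 16}
Full difference set: {0} ∪ (positive diffs) ∪ (negative diffs).
|A - A| = 1 + 2·11 = 23 (matches direct enumeration: 23).

|A - A| = 23


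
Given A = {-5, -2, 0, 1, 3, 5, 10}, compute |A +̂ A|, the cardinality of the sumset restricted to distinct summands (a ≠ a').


Restricted sumset: A +̂ A = {a + a' : a ∈ A, a' ∈ A, a ≠ a'}.
Equivalently, take A + A and drop any sum 2a that is achievable ONLY as a + a for a ∈ A (i.e. sums representable only with equal summands).
Enumerate pairs (a, a') with a < a' (symmetric, so each unordered pair gives one sum; this covers all a ≠ a'):
  -5 + -2 = -7
  -5 + 0 = -5
  -5 + 1 = -4
  -5 + 3 = -2
  -5 + 5 = 0
  -5 + 10 = 5
  -2 + 0 = -2
  -2 + 1 = -1
  -2 + 3 = 1
  -2 + 5 = 3
  -2 + 10 = 8
  0 + 1 = 1
  0 + 3 = 3
  0 + 5 = 5
  0 + 10 = 10
  1 + 3 = 4
  1 + 5 = 6
  1 + 10 = 11
  3 + 5 = 8
  3 + 10 = 13
  5 + 10 = 15
Collected distinct sums: {-7, -5, -4, -2, -1, 0, 1, 3, 4, 5, 6, 8, 10, 11, 13, 15}
|A +̂ A| = 16
(Reference bound: |A +̂ A| ≥ 2|A| - 3 for |A| ≥ 2, with |A| = 7 giving ≥ 11.)

|A +̂ A| = 16


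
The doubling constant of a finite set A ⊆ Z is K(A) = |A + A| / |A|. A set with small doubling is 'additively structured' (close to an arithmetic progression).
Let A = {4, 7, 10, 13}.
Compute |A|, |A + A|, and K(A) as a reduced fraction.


|A| = 4.
Compute A + A by enumerating all 16 pairs.
A + A = {8, 11, 14, 17, 20, 23, 26}, so |A + A| = 7.
K = |A + A| / |A| = 7/4 (already in lowest terms) ≈ 1.7500.
Reference: AP of size 4 gives K = 7/4 ≈ 1.7500; a fully generic set of size 4 gives K ≈ 2.5000.

|A| = 4, |A + A| = 7, K = 7/4.


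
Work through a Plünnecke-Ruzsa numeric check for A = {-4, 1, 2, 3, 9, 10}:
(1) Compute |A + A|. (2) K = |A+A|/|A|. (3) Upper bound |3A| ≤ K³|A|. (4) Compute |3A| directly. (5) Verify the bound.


|A| = 6.
Step 1: Compute A + A by enumerating all 36 pairs.
A + A = {-8, -3, -2, -1, 2, 3, 4, 5, 6, 10, 11, 12, 13, 18, 19, 20}, so |A + A| = 16.
Step 2: Doubling constant K = |A + A|/|A| = 16/6 = 16/6 ≈ 2.6667.
Step 3: Plünnecke-Ruzsa gives |3A| ≤ K³·|A| = (2.6667)³ · 6 ≈ 113.7778.
Step 4: Compute 3A = A + A + A directly by enumerating all triples (a,b,c) ∈ A³; |3A| = 31.
Step 5: Check 31 ≤ 113.7778? Yes ✓.

K = 16/6, Plünnecke-Ruzsa bound K³|A| ≈ 113.7778, |3A| = 31, inequality holds.


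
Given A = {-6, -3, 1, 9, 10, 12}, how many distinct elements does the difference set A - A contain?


A - A = {a - a' : a, a' ∈ A}; |A| = 6.
Bounds: 2|A|-1 ≤ |A - A| ≤ |A|² - |A| + 1, i.e. 11 ≤ |A - A| ≤ 31.
Note: 0 ∈ A - A always (from a - a). The set is symmetric: if d ∈ A - A then -d ∈ A - A.
Enumerate nonzero differences d = a - a' with a > a' (then include -d):
Positive differences: {1, 2, 3, 4, 7, 8, 9, 11, 12, 13, 15, 16, 18}
Full difference set: {0} ∪ (positive diffs) ∪ (negative diffs).
|A - A| = 1 + 2·13 = 27 (matches direct enumeration: 27).

|A - A| = 27


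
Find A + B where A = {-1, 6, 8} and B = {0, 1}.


A + B = {a + b : a ∈ A, b ∈ B}.
Enumerate all |A|·|B| = 3·2 = 6 pairs (a, b) and collect distinct sums.
a = -1: -1+0=-1, -1+1=0
a = 6: 6+0=6, 6+1=7
a = 8: 8+0=8, 8+1=9
Collecting distinct sums: A + B = {-1, 0, 6, 7, 8, 9}
|A + B| = 6

A + B = {-1, 0, 6, 7, 8, 9}


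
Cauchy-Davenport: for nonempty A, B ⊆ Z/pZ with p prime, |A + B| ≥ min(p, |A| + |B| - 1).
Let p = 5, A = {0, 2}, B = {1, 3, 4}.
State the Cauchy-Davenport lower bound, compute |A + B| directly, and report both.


Cauchy-Davenport: |A + B| ≥ min(p, |A| + |B| - 1) for A, B nonempty in Z/pZ.
|A| = 2, |B| = 3, p = 5.
CD lower bound = min(5, 2 + 3 - 1) = min(5, 4) = 4.
Compute A + B mod 5 directly:
a = 0: 0+1=1, 0+3=3, 0+4=4
a = 2: 2+1=3, 2+3=0, 2+4=1
A + B = {0, 1, 3, 4}, so |A + B| = 4.
Verify: 4 ≥ 4? Yes ✓.

CD lower bound = 4, actual |A + B| = 4.


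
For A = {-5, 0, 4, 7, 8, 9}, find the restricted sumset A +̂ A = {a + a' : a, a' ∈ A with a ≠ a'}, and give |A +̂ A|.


Restricted sumset: A +̂ A = {a + a' : a ∈ A, a' ∈ A, a ≠ a'}.
Equivalently, take A + A and drop any sum 2a that is achievable ONLY as a + a for a ∈ A (i.e. sums representable only with equal summands).
Enumerate pairs (a, a') with a < a' (symmetric, so each unordered pair gives one sum; this covers all a ≠ a'):
  -5 + 0 = -5
  -5 + 4 = -1
  -5 + 7 = 2
  -5 + 8 = 3
  -5 + 9 = 4
  0 + 4 = 4
  0 + 7 = 7
  0 + 8 = 8
  0 + 9 = 9
  4 + 7 = 11
  4 + 8 = 12
  4 + 9 = 13
  7 + 8 = 15
  7 + 9 = 16
  8 + 9 = 17
Collected distinct sums: {-5, -1, 2, 3, 4, 7, 8, 9, 11, 12, 13, 15, 16, 17}
|A +̂ A| = 14
(Reference bound: |A +̂ A| ≥ 2|A| - 3 for |A| ≥ 2, with |A| = 6 giving ≥ 9.)

|A +̂ A| = 14


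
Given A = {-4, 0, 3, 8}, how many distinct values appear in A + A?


A + A = {a + a' : a, a' ∈ A}; |A| = 4.
General bounds: 2|A| - 1 ≤ |A + A| ≤ |A|(|A|+1)/2, i.e. 7 ≤ |A + A| ≤ 10.
Lower bound 2|A|-1 is attained iff A is an arithmetic progression.
Enumerate sums a + a' for a ≤ a' (symmetric, so this suffices):
a = -4: -4+-4=-8, -4+0=-4, -4+3=-1, -4+8=4
a = 0: 0+0=0, 0+3=3, 0+8=8
a = 3: 3+3=6, 3+8=11
a = 8: 8+8=16
Distinct sums: {-8, -4, -1, 0, 3, 4, 6, 8, 11, 16}
|A + A| = 10

|A + A| = 10


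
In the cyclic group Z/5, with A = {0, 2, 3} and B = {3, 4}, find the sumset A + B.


Work in Z/5Z: reduce every sum a + b modulo 5.
Enumerate all 6 pairs:
a = 0: 0+3=3, 0+4=4
a = 2: 2+3=0, 2+4=1
a = 3: 3+3=1, 3+4=2
Distinct residues collected: {0, 1, 2, 3, 4}
|A + B| = 5 (out of 5 total residues).

A + B = {0, 1, 2, 3, 4}


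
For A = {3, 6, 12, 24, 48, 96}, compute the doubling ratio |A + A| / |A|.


|A| = 6.
Compute A + A by enumerating all 36 pairs.
A + A = {6, 9, 12, 15, 18, 24, 27, 30, 36, 48, 51, 54, 60, 72, 96, 99, 102, 108, 120, 144, 192}, so |A + A| = 21.
K = |A + A| / |A| = 21/6 = 7/2 ≈ 3.5000.
Reference: AP of size 6 gives K = 11/6 ≈ 1.8333; a fully generic set of size 6 gives K ≈ 3.5000.

|A| = 6, |A + A| = 21, K = 21/6 = 7/2.


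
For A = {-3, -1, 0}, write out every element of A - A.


A - A = {a - a' : a, a' ∈ A}.
Compute a - a' for each ordered pair (a, a'):
a = -3: -3--3=0, -3--1=-2, -3-0=-3
a = -1: -1--3=2, -1--1=0, -1-0=-1
a = 0: 0--3=3, 0--1=1, 0-0=0
Collecting distinct values (and noting 0 appears from a-a):
A - A = {-3, -2, -1, 0, 1, 2, 3}
|A - A| = 7

A - A = {-3, -2, -1, 0, 1, 2, 3}


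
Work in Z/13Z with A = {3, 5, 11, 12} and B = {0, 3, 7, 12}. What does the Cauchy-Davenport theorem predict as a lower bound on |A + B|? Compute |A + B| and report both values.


Cauchy-Davenport: |A + B| ≥ min(p, |A| + |B| - 1) for A, B nonempty in Z/pZ.
|A| = 4, |B| = 4, p = 13.
CD lower bound = min(13, 4 + 4 - 1) = min(13, 7) = 7.
Compute A + B mod 13 directly:
a = 3: 3+0=3, 3+3=6, 3+7=10, 3+12=2
a = 5: 5+0=5, 5+3=8, 5+7=12, 5+12=4
a = 11: 11+0=11, 11+3=1, 11+7=5, 11+12=10
a = 12: 12+0=12, 12+3=2, 12+7=6, 12+12=11
A + B = {1, 2, 3, 4, 5, 6, 8, 10, 11, 12}, so |A + B| = 10.
Verify: 10 ≥ 7? Yes ✓.

CD lower bound = 7, actual |A + B| = 10.


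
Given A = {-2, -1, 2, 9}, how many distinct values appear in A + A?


A + A = {a + a' : a, a' ∈ A}; |A| = 4.
General bounds: 2|A| - 1 ≤ |A + A| ≤ |A|(|A|+1)/2, i.e. 7 ≤ |A + A| ≤ 10.
Lower bound 2|A|-1 is attained iff A is an arithmetic progression.
Enumerate sums a + a' for a ≤ a' (symmetric, so this suffices):
a = -2: -2+-2=-4, -2+-1=-3, -2+2=0, -2+9=7
a = -1: -1+-1=-2, -1+2=1, -1+9=8
a = 2: 2+2=4, 2+9=11
a = 9: 9+9=18
Distinct sums: {-4, -3, -2, 0, 1, 4, 7, 8, 11, 18}
|A + A| = 10

|A + A| = 10


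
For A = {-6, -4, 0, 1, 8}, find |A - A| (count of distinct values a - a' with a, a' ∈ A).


A - A = {a - a' : a, a' ∈ A}; |A| = 5.
Bounds: 2|A|-1 ≤ |A - A| ≤ |A|² - |A| + 1, i.e. 9 ≤ |A - A| ≤ 21.
Note: 0 ∈ A - A always (from a - a). The set is symmetric: if d ∈ A - A then -d ∈ A - A.
Enumerate nonzero differences d = a - a' with a > a' (then include -d):
Positive differences: {1, 2, 4, 5, 6, 7, 8, 12, 14}
Full difference set: {0} ∪ (positive diffs) ∪ (negative diffs).
|A - A| = 1 + 2·9 = 19 (matches direct enumeration: 19).

|A - A| = 19


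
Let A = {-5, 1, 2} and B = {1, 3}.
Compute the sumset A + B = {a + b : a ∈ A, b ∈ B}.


A + B = {a + b : a ∈ A, b ∈ B}.
Enumerate all |A|·|B| = 3·2 = 6 pairs (a, b) and collect distinct sums.
a = -5: -5+1=-4, -5+3=-2
a = 1: 1+1=2, 1+3=4
a = 2: 2+1=3, 2+3=5
Collecting distinct sums: A + B = {-4, -2, 2, 3, 4, 5}
|A + B| = 6

A + B = {-4, -2, 2, 3, 4, 5}


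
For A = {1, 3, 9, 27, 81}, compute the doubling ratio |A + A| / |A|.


|A| = 5.
Compute A + A by enumerating all 25 pairs.
A + A = {2, 4, 6, 10, 12, 18, 28, 30, 36, 54, 82, 84, 90, 108, 162}, so |A + A| = 15.
K = |A + A| / |A| = 15/5 = 3/1 ≈ 3.0000.
Reference: AP of size 5 gives K = 9/5 ≈ 1.8000; a fully generic set of size 5 gives K ≈ 3.0000.

|A| = 5, |A + A| = 15, K = 15/5 = 3/1.


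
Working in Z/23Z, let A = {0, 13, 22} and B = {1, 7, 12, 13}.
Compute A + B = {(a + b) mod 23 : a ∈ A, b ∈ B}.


Work in Z/23Z: reduce every sum a + b modulo 23.
Enumerate all 12 pairs:
a = 0: 0+1=1, 0+7=7, 0+12=12, 0+13=13
a = 13: 13+1=14, 13+7=20, 13+12=2, 13+13=3
a = 22: 22+1=0, 22+7=6, 22+12=11, 22+13=12
Distinct residues collected: {0, 1, 2, 3, 6, 7, 11, 12, 13, 14, 20}
|A + B| = 11 (out of 23 total residues).

A + B = {0, 1, 2, 3, 6, 7, 11, 12, 13, 14, 20}


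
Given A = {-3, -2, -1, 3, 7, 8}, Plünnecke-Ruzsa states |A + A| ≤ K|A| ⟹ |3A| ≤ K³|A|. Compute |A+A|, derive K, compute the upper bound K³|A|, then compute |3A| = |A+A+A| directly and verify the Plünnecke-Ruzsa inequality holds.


|A| = 6.
Step 1: Compute A + A by enumerating all 36 pairs.
A + A = {-6, -5, -4, -3, -2, 0, 1, 2, 4, 5, 6, 7, 10, 11, 14, 15, 16}, so |A + A| = 17.
Step 2: Doubling constant K = |A + A|/|A| = 17/6 = 17/6 ≈ 2.8333.
Step 3: Plünnecke-Ruzsa gives |3A| ≤ K³·|A| = (2.8333)³ · 6 ≈ 136.4722.
Step 4: Compute 3A = A + A + A directly by enumerating all triples (a,b,c) ∈ A³; |3A| = 32.
Step 5: Check 32 ≤ 136.4722? Yes ✓.

K = 17/6, Plünnecke-Ruzsa bound K³|A| ≈ 136.4722, |3A| = 32, inequality holds.


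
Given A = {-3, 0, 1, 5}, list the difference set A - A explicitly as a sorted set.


A - A = {a - a' : a, a' ∈ A}.
Compute a - a' for each ordered pair (a, a'):
a = -3: -3--3=0, -3-0=-3, -3-1=-4, -3-5=-8
a = 0: 0--3=3, 0-0=0, 0-1=-1, 0-5=-5
a = 1: 1--3=4, 1-0=1, 1-1=0, 1-5=-4
a = 5: 5--3=8, 5-0=5, 5-1=4, 5-5=0
Collecting distinct values (and noting 0 appears from a-a):
A - A = {-8, -5, -4, -3, -1, 0, 1, 3, 4, 5, 8}
|A - A| = 11

A - A = {-8, -5, -4, -3, -1, 0, 1, 3, 4, 5, 8}


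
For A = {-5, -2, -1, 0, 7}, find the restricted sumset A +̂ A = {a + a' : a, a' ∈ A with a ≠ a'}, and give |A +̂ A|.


Restricted sumset: A +̂ A = {a + a' : a ∈ A, a' ∈ A, a ≠ a'}.
Equivalently, take A + A and drop any sum 2a that is achievable ONLY as a + a for a ∈ A (i.e. sums representable only with equal summands).
Enumerate pairs (a, a') with a < a' (symmetric, so each unordered pair gives one sum; this covers all a ≠ a'):
  -5 + -2 = -7
  -5 + -1 = -6
  -5 + 0 = -5
  -5 + 7 = 2
  -2 + -1 = -3
  -2 + 0 = -2
  -2 + 7 = 5
  -1 + 0 = -1
  -1 + 7 = 6
  0 + 7 = 7
Collected distinct sums: {-7, -6, -5, -3, -2, -1, 2, 5, 6, 7}
|A +̂ A| = 10
(Reference bound: |A +̂ A| ≥ 2|A| - 3 for |A| ≥ 2, with |A| = 5 giving ≥ 7.)

|A +̂ A| = 10


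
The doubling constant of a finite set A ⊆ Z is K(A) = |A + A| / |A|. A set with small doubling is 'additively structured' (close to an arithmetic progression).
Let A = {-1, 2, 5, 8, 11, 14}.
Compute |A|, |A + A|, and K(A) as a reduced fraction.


|A| = 6.
Compute A + A by enumerating all 36 pairs.
A + A = {-2, 1, 4, 7, 10, 13, 16, 19, 22, 25, 28}, so |A + A| = 11.
K = |A + A| / |A| = 11/6 (already in lowest terms) ≈ 1.8333.
Reference: AP of size 6 gives K = 11/6 ≈ 1.8333; a fully generic set of size 6 gives K ≈ 3.5000.

|A| = 6, |A + A| = 11, K = 11/6.


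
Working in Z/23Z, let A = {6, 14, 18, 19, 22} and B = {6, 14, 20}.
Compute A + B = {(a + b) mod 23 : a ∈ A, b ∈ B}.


Work in Z/23Z: reduce every sum a + b modulo 23.
Enumerate all 15 pairs:
a = 6: 6+6=12, 6+14=20, 6+20=3
a = 14: 14+6=20, 14+14=5, 14+20=11
a = 18: 18+6=1, 18+14=9, 18+20=15
a = 19: 19+6=2, 19+14=10, 19+20=16
a = 22: 22+6=5, 22+14=13, 22+20=19
Distinct residues collected: {1, 2, 3, 5, 9, 10, 11, 12, 13, 15, 16, 19, 20}
|A + B| = 13 (out of 23 total residues).

A + B = {1, 2, 3, 5, 9, 10, 11, 12, 13, 15, 16, 19, 20}


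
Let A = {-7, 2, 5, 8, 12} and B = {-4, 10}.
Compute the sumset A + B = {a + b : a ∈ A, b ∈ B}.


A + B = {a + b : a ∈ A, b ∈ B}.
Enumerate all |A|·|B| = 5·2 = 10 pairs (a, b) and collect distinct sums.
a = -7: -7+-4=-11, -7+10=3
a = 2: 2+-4=-2, 2+10=12
a = 5: 5+-4=1, 5+10=15
a = 8: 8+-4=4, 8+10=18
a = 12: 12+-4=8, 12+10=22
Collecting distinct sums: A + B = {-11, -2, 1, 3, 4, 8, 12, 15, 18, 22}
|A + B| = 10

A + B = {-11, -2, 1, 3, 4, 8, 12, 15, 18, 22}


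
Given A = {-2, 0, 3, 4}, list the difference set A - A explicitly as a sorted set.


A - A = {a - a' : a, a' ∈ A}.
Compute a - a' for each ordered pair (a, a'):
a = -2: -2--2=0, -2-0=-2, -2-3=-5, -2-4=-6
a = 0: 0--2=2, 0-0=0, 0-3=-3, 0-4=-4
a = 3: 3--2=5, 3-0=3, 3-3=0, 3-4=-1
a = 4: 4--2=6, 4-0=4, 4-3=1, 4-4=0
Collecting distinct values (and noting 0 appears from a-a):
A - A = {-6, -5, -4, -3, -2, -1, 0, 1, 2, 3, 4, 5, 6}
|A - A| = 13

A - A = {-6, -5, -4, -3, -2, -1, 0, 1, 2, 3, 4, 5, 6}


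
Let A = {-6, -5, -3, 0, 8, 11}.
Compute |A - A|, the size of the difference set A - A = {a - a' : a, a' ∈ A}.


A - A = {a - a' : a, a' ∈ A}; |A| = 6.
Bounds: 2|A|-1 ≤ |A - A| ≤ |A|² - |A| + 1, i.e. 11 ≤ |A - A| ≤ 31.
Note: 0 ∈ A - A always (from a - a). The set is symmetric: if d ∈ A - A then -d ∈ A - A.
Enumerate nonzero differences d = a - a' with a > a' (then include -d):
Positive differences: {1, 2, 3, 5, 6, 8, 11, 13, 14, 16, 17}
Full difference set: {0} ∪ (positive diffs) ∪ (negative diffs).
|A - A| = 1 + 2·11 = 23 (matches direct enumeration: 23).

|A - A| = 23


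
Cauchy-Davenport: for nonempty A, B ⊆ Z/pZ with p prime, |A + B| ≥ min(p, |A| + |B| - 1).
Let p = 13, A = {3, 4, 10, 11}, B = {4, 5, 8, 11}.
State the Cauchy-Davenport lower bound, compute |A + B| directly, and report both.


Cauchy-Davenport: |A + B| ≥ min(p, |A| + |B| - 1) for A, B nonempty in Z/pZ.
|A| = 4, |B| = 4, p = 13.
CD lower bound = min(13, 4 + 4 - 1) = min(13, 7) = 7.
Compute A + B mod 13 directly:
a = 3: 3+4=7, 3+5=8, 3+8=11, 3+11=1
a = 4: 4+4=8, 4+5=9, 4+8=12, 4+11=2
a = 10: 10+4=1, 10+5=2, 10+8=5, 10+11=8
a = 11: 11+4=2, 11+5=3, 11+8=6, 11+11=9
A + B = {1, 2, 3, 5, 6, 7, 8, 9, 11, 12}, so |A + B| = 10.
Verify: 10 ≥ 7? Yes ✓.

CD lower bound = 7, actual |A + B| = 10.


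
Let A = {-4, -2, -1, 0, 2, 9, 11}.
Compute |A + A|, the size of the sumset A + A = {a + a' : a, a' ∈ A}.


A + A = {a + a' : a, a' ∈ A}; |A| = 7.
General bounds: 2|A| - 1 ≤ |A + A| ≤ |A|(|A|+1)/2, i.e. 13 ≤ |A + A| ≤ 28.
Lower bound 2|A|-1 is attained iff A is an arithmetic progression.
Enumerate sums a + a' for a ≤ a' (symmetric, so this suffices):
a = -4: -4+-4=-8, -4+-2=-6, -4+-1=-5, -4+0=-4, -4+2=-2, -4+9=5, -4+11=7
a = -2: -2+-2=-4, -2+-1=-3, -2+0=-2, -2+2=0, -2+9=7, -2+11=9
a = -1: -1+-1=-2, -1+0=-1, -1+2=1, -1+9=8, -1+11=10
a = 0: 0+0=0, 0+2=2, 0+9=9, 0+11=11
a = 2: 2+2=4, 2+9=11, 2+11=13
a = 9: 9+9=18, 9+11=20
a = 11: 11+11=22
Distinct sums: {-8, -6, -5, -4, -3, -2, -1, 0, 1, 2, 4, 5, 7, 8, 9, 10, 11, 13, 18, 20, 22}
|A + A| = 21

|A + A| = 21


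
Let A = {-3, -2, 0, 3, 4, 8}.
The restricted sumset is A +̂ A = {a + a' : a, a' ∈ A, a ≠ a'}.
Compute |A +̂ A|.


Restricted sumset: A +̂ A = {a + a' : a ∈ A, a' ∈ A, a ≠ a'}.
Equivalently, take A + A and drop any sum 2a that is achievable ONLY as a + a for a ∈ A (i.e. sums representable only with equal summands).
Enumerate pairs (a, a') with a < a' (symmetric, so each unordered pair gives one sum; this covers all a ≠ a'):
  -3 + -2 = -5
  -3 + 0 = -3
  -3 + 3 = 0
  -3 + 4 = 1
  -3 + 8 = 5
  -2 + 0 = -2
  -2 + 3 = 1
  -2 + 4 = 2
  -2 + 8 = 6
  0 + 3 = 3
  0 + 4 = 4
  0 + 8 = 8
  3 + 4 = 7
  3 + 8 = 11
  4 + 8 = 12
Collected distinct sums: {-5, -3, -2, 0, 1, 2, 3, 4, 5, 6, 7, 8, 11, 12}
|A +̂ A| = 14
(Reference bound: |A +̂ A| ≥ 2|A| - 3 for |A| ≥ 2, with |A| = 6 giving ≥ 9.)

|A +̂ A| = 14


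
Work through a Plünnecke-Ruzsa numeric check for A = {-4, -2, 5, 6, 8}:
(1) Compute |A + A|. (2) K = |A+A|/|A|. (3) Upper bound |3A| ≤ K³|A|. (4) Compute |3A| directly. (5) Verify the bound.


|A| = 5.
Step 1: Compute A + A by enumerating all 25 pairs.
A + A = {-8, -6, -4, 1, 2, 3, 4, 6, 10, 11, 12, 13, 14, 16}, so |A + A| = 14.
Step 2: Doubling constant K = |A + A|/|A| = 14/5 = 14/5 ≈ 2.8000.
Step 3: Plünnecke-Ruzsa gives |3A| ≤ K³·|A| = (2.8000)³ · 5 ≈ 109.7600.
Step 4: Compute 3A = A + A + A directly by enumerating all triples (a,b,c) ∈ A³; |3A| = 28.
Step 5: Check 28 ≤ 109.7600? Yes ✓.

K = 14/5, Plünnecke-Ruzsa bound K³|A| ≈ 109.7600, |3A| = 28, inequality holds.


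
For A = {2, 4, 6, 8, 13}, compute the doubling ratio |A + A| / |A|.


|A| = 5.
Compute A + A by enumerating all 25 pairs.
A + A = {4, 6, 8, 10, 12, 14, 15, 16, 17, 19, 21, 26}, so |A + A| = 12.
K = |A + A| / |A| = 12/5 (already in lowest terms) ≈ 2.4000.
Reference: AP of size 5 gives K = 9/5 ≈ 1.8000; a fully generic set of size 5 gives K ≈ 3.0000.

|A| = 5, |A + A| = 12, K = 12/5.


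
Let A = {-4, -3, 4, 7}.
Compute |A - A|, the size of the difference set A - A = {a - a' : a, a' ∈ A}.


A - A = {a - a' : a, a' ∈ A}; |A| = 4.
Bounds: 2|A|-1 ≤ |A - A| ≤ |A|² - |A| + 1, i.e. 7 ≤ |A - A| ≤ 13.
Note: 0 ∈ A - A always (from a - a). The set is symmetric: if d ∈ A - A then -d ∈ A - A.
Enumerate nonzero differences d = a - a' with a > a' (then include -d):
Positive differences: {1, 3, 7, 8, 10, 11}
Full difference set: {0} ∪ (positive diffs) ∪ (negative diffs).
|A - A| = 1 + 2·6 = 13 (matches direct enumeration: 13).

|A - A| = 13


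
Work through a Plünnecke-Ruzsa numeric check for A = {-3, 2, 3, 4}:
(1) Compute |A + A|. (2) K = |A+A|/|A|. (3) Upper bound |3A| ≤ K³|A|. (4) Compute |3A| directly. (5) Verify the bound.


|A| = 4.
Step 1: Compute A + A by enumerating all 16 pairs.
A + A = {-6, -1, 0, 1, 4, 5, 6, 7, 8}, so |A + A| = 9.
Step 2: Doubling constant K = |A + A|/|A| = 9/4 = 9/4 ≈ 2.2500.
Step 3: Plünnecke-Ruzsa gives |3A| ≤ K³·|A| = (2.2500)³ · 4 ≈ 45.5625.
Step 4: Compute 3A = A + A + A directly by enumerating all triples (a,b,c) ∈ A³; |3A| = 16.
Step 5: Check 16 ≤ 45.5625? Yes ✓.

K = 9/4, Plünnecke-Ruzsa bound K³|A| ≈ 45.5625, |3A| = 16, inequality holds.


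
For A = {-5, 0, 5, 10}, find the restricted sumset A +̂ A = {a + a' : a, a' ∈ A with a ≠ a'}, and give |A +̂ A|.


Restricted sumset: A +̂ A = {a + a' : a ∈ A, a' ∈ A, a ≠ a'}.
Equivalently, take A + A and drop any sum 2a that is achievable ONLY as a + a for a ∈ A (i.e. sums representable only with equal summands).
Enumerate pairs (a, a') with a < a' (symmetric, so each unordered pair gives one sum; this covers all a ≠ a'):
  -5 + 0 = -5
  -5 + 5 = 0
  -5 + 10 = 5
  0 + 5 = 5
  0 + 10 = 10
  5 + 10 = 15
Collected distinct sums: {-5, 0, 5, 10, 15}
|A +̂ A| = 5
(Reference bound: |A +̂ A| ≥ 2|A| - 3 for |A| ≥ 2, with |A| = 4 giving ≥ 5.)

|A +̂ A| = 5


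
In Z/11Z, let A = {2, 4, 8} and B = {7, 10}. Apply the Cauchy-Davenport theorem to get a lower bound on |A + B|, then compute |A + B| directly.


Cauchy-Davenport: |A + B| ≥ min(p, |A| + |B| - 1) for A, B nonempty in Z/pZ.
|A| = 3, |B| = 2, p = 11.
CD lower bound = min(11, 3 + 2 - 1) = min(11, 4) = 4.
Compute A + B mod 11 directly:
a = 2: 2+7=9, 2+10=1
a = 4: 4+7=0, 4+10=3
a = 8: 8+7=4, 8+10=7
A + B = {0, 1, 3, 4, 7, 9}, so |A + B| = 6.
Verify: 6 ≥ 4? Yes ✓.

CD lower bound = 4, actual |A + B| = 6.


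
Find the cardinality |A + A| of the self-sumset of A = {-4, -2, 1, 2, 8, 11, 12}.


A + A = {a + a' : a, a' ∈ A}; |A| = 7.
General bounds: 2|A| - 1 ≤ |A + A| ≤ |A|(|A|+1)/2, i.e. 13 ≤ |A + A| ≤ 28.
Lower bound 2|A|-1 is attained iff A is an arithmetic progression.
Enumerate sums a + a' for a ≤ a' (symmetric, so this suffices):
a = -4: -4+-4=-8, -4+-2=-6, -4+1=-3, -4+2=-2, -4+8=4, -4+11=7, -4+12=8
a = -2: -2+-2=-4, -2+1=-1, -2+2=0, -2+8=6, -2+11=9, -2+12=10
a = 1: 1+1=2, 1+2=3, 1+8=9, 1+11=12, 1+12=13
a = 2: 2+2=4, 2+8=10, 2+11=13, 2+12=14
a = 8: 8+8=16, 8+11=19, 8+12=20
a = 11: 11+11=22, 11+12=23
a = 12: 12+12=24
Distinct sums: {-8, -6, -4, -3, -2, -1, 0, 2, 3, 4, 6, 7, 8, 9, 10, 12, 13, 14, 16, 19, 20, 22, 23, 24}
|A + A| = 24

|A + A| = 24


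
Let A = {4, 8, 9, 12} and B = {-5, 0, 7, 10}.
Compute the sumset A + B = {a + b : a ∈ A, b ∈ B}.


A + B = {a + b : a ∈ A, b ∈ B}.
Enumerate all |A|·|B| = 4·4 = 16 pairs (a, b) and collect distinct sums.
a = 4: 4+-5=-1, 4+0=4, 4+7=11, 4+10=14
a = 8: 8+-5=3, 8+0=8, 8+7=15, 8+10=18
a = 9: 9+-5=4, 9+0=9, 9+7=16, 9+10=19
a = 12: 12+-5=7, 12+0=12, 12+7=19, 12+10=22
Collecting distinct sums: A + B = {-1, 3, 4, 7, 8, 9, 11, 12, 14, 15, 16, 18, 19, 22}
|A + B| = 14

A + B = {-1, 3, 4, 7, 8, 9, 11, 12, 14, 15, 16, 18, 19, 22}


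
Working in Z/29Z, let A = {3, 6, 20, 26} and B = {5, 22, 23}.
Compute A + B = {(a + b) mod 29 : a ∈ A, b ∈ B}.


Work in Z/29Z: reduce every sum a + b modulo 29.
Enumerate all 12 pairs:
a = 3: 3+5=8, 3+22=25, 3+23=26
a = 6: 6+5=11, 6+22=28, 6+23=0
a = 20: 20+5=25, 20+22=13, 20+23=14
a = 26: 26+5=2, 26+22=19, 26+23=20
Distinct residues collected: {0, 2, 8, 11, 13, 14, 19, 20, 25, 26, 28}
|A + B| = 11 (out of 29 total residues).

A + B = {0, 2, 8, 11, 13, 14, 19, 20, 25, 26, 28}


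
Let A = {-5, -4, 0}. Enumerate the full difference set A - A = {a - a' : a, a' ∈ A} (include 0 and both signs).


A - A = {a - a' : a, a' ∈ A}.
Compute a - a' for each ordered pair (a, a'):
a = -5: -5--5=0, -5--4=-1, -5-0=-5
a = -4: -4--5=1, -4--4=0, -4-0=-4
a = 0: 0--5=5, 0--4=4, 0-0=0
Collecting distinct values (and noting 0 appears from a-a):
A - A = {-5, -4, -1, 0, 1, 4, 5}
|A - A| = 7

A - A = {-5, -4, -1, 0, 1, 4, 5}


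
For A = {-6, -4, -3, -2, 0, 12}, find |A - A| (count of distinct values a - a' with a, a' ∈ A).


A - A = {a - a' : a, a' ∈ A}; |A| = 6.
Bounds: 2|A|-1 ≤ |A - A| ≤ |A|² - |A| + 1, i.e. 11 ≤ |A - A| ≤ 31.
Note: 0 ∈ A - A always (from a - a). The set is symmetric: if d ∈ A - A then -d ∈ A - A.
Enumerate nonzero differences d = a - a' with a > a' (then include -d):
Positive differences: {1, 2, 3, 4, 6, 12, 14, 15, 16, 18}
Full difference set: {0} ∪ (positive diffs) ∪ (negative diffs).
|A - A| = 1 + 2·10 = 21 (matches direct enumeration: 21).

|A - A| = 21


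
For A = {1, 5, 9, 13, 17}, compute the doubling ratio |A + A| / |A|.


|A| = 5.
Compute A + A by enumerating all 25 pairs.
A + A = {2, 6, 10, 14, 18, 22, 26, 30, 34}, so |A + A| = 9.
K = |A + A| / |A| = 9/5 (already in lowest terms) ≈ 1.8000.
Reference: AP of size 5 gives K = 9/5 ≈ 1.8000; a fully generic set of size 5 gives K ≈ 3.0000.

|A| = 5, |A + A| = 9, K = 9/5.


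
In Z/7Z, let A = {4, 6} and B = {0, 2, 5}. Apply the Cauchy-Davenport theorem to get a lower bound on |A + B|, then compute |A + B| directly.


Cauchy-Davenport: |A + B| ≥ min(p, |A| + |B| - 1) for A, B nonempty in Z/pZ.
|A| = 2, |B| = 3, p = 7.
CD lower bound = min(7, 2 + 3 - 1) = min(7, 4) = 4.
Compute A + B mod 7 directly:
a = 4: 4+0=4, 4+2=6, 4+5=2
a = 6: 6+0=6, 6+2=1, 6+5=4
A + B = {1, 2, 4, 6}, so |A + B| = 4.
Verify: 4 ≥ 4? Yes ✓.

CD lower bound = 4, actual |A + B| = 4.


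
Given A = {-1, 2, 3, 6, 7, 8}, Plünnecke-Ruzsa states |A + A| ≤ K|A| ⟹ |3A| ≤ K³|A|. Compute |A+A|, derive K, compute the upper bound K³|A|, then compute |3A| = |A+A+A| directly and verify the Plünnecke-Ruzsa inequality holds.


|A| = 6.
Step 1: Compute A + A by enumerating all 36 pairs.
A + A = {-2, 1, 2, 4, 5, 6, 7, 8, 9, 10, 11, 12, 13, 14, 15, 16}, so |A + A| = 16.
Step 2: Doubling constant K = |A + A|/|A| = 16/6 = 16/6 ≈ 2.6667.
Step 3: Plünnecke-Ruzsa gives |3A| ≤ K³·|A| = (2.6667)³ · 6 ≈ 113.7778.
Step 4: Compute 3A = A + A + A directly by enumerating all triples (a,b,c) ∈ A³; |3A| = 25.
Step 5: Check 25 ≤ 113.7778? Yes ✓.

K = 16/6, Plünnecke-Ruzsa bound K³|A| ≈ 113.7778, |3A| = 25, inequality holds.


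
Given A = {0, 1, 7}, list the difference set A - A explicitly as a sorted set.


A - A = {a - a' : a, a' ∈ A}.
Compute a - a' for each ordered pair (a, a'):
a = 0: 0-0=0, 0-1=-1, 0-7=-7
a = 1: 1-0=1, 1-1=0, 1-7=-6
a = 7: 7-0=7, 7-1=6, 7-7=0
Collecting distinct values (and noting 0 appears from a-a):
A - A = {-7, -6, -1, 0, 1, 6, 7}
|A - A| = 7

A - A = {-7, -6, -1, 0, 1, 6, 7}


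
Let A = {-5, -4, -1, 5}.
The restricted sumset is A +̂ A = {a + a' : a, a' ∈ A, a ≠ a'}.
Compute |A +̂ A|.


Restricted sumset: A +̂ A = {a + a' : a ∈ A, a' ∈ A, a ≠ a'}.
Equivalently, take A + A and drop any sum 2a that is achievable ONLY as a + a for a ∈ A (i.e. sums representable only with equal summands).
Enumerate pairs (a, a') with a < a' (symmetric, so each unordered pair gives one sum; this covers all a ≠ a'):
  -5 + -4 = -9
  -5 + -1 = -6
  -5 + 5 = 0
  -4 + -1 = -5
  -4 + 5 = 1
  -1 + 5 = 4
Collected distinct sums: {-9, -6, -5, 0, 1, 4}
|A +̂ A| = 6
(Reference bound: |A +̂ A| ≥ 2|A| - 3 for |A| ≥ 2, with |A| = 4 giving ≥ 5.)

|A +̂ A| = 6


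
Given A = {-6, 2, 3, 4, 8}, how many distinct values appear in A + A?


A + A = {a + a' : a, a' ∈ A}; |A| = 5.
General bounds: 2|A| - 1 ≤ |A + A| ≤ |A|(|A|+1)/2, i.e. 9 ≤ |A + A| ≤ 15.
Lower bound 2|A|-1 is attained iff A is an arithmetic progression.
Enumerate sums a + a' for a ≤ a' (symmetric, so this suffices):
a = -6: -6+-6=-12, -6+2=-4, -6+3=-3, -6+4=-2, -6+8=2
a = 2: 2+2=4, 2+3=5, 2+4=6, 2+8=10
a = 3: 3+3=6, 3+4=7, 3+8=11
a = 4: 4+4=8, 4+8=12
a = 8: 8+8=16
Distinct sums: {-12, -4, -3, -2, 2, 4, 5, 6, 7, 8, 10, 11, 12, 16}
|A + A| = 14

|A + A| = 14


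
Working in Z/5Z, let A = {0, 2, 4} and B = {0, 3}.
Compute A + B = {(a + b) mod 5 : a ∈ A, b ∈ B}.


Work in Z/5Z: reduce every sum a + b modulo 5.
Enumerate all 6 pairs:
a = 0: 0+0=0, 0+3=3
a = 2: 2+0=2, 2+3=0
a = 4: 4+0=4, 4+3=2
Distinct residues collected: {0, 2, 3, 4}
|A + B| = 4 (out of 5 total residues).

A + B = {0, 2, 3, 4}


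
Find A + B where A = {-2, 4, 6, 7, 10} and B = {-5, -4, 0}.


A + B = {a + b : a ∈ A, b ∈ B}.
Enumerate all |A|·|B| = 5·3 = 15 pairs (a, b) and collect distinct sums.
a = -2: -2+-5=-7, -2+-4=-6, -2+0=-2
a = 4: 4+-5=-1, 4+-4=0, 4+0=4
a = 6: 6+-5=1, 6+-4=2, 6+0=6
a = 7: 7+-5=2, 7+-4=3, 7+0=7
a = 10: 10+-5=5, 10+-4=6, 10+0=10
Collecting distinct sums: A + B = {-7, -6, -2, -1, 0, 1, 2, 3, 4, 5, 6, 7, 10}
|A + B| = 13

A + B = {-7, -6, -2, -1, 0, 1, 2, 3, 4, 5, 6, 7, 10}


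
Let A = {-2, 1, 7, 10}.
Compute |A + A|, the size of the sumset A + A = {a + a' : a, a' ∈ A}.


A + A = {a + a' : a, a' ∈ A}; |A| = 4.
General bounds: 2|A| - 1 ≤ |A + A| ≤ |A|(|A|+1)/2, i.e. 7 ≤ |A + A| ≤ 10.
Lower bound 2|A|-1 is attained iff A is an arithmetic progression.
Enumerate sums a + a' for a ≤ a' (symmetric, so this suffices):
a = -2: -2+-2=-4, -2+1=-1, -2+7=5, -2+10=8
a = 1: 1+1=2, 1+7=8, 1+10=11
a = 7: 7+7=14, 7+10=17
a = 10: 10+10=20
Distinct sums: {-4, -1, 2, 5, 8, 11, 14, 17, 20}
|A + A| = 9

|A + A| = 9


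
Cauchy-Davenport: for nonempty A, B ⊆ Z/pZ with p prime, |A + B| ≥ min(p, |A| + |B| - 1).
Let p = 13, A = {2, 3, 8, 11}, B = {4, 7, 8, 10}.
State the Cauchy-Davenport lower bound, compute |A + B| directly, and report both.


Cauchy-Davenport: |A + B| ≥ min(p, |A| + |B| - 1) for A, B nonempty in Z/pZ.
|A| = 4, |B| = 4, p = 13.
CD lower bound = min(13, 4 + 4 - 1) = min(13, 7) = 7.
Compute A + B mod 13 directly:
a = 2: 2+4=6, 2+7=9, 2+8=10, 2+10=12
a = 3: 3+4=7, 3+7=10, 3+8=11, 3+10=0
a = 8: 8+4=12, 8+7=2, 8+8=3, 8+10=5
a = 11: 11+4=2, 11+7=5, 11+8=6, 11+10=8
A + B = {0, 2, 3, 5, 6, 7, 8, 9, 10, 11, 12}, so |A + B| = 11.
Verify: 11 ≥ 7? Yes ✓.

CD lower bound = 7, actual |A + B| = 11.


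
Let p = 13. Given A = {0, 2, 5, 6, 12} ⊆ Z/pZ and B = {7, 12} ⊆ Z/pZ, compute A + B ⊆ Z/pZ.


Work in Z/13Z: reduce every sum a + b modulo 13.
Enumerate all 10 pairs:
a = 0: 0+7=7, 0+12=12
a = 2: 2+7=9, 2+12=1
a = 5: 5+7=12, 5+12=4
a = 6: 6+7=0, 6+12=5
a = 12: 12+7=6, 12+12=11
Distinct residues collected: {0, 1, 4, 5, 6, 7, 9, 11, 12}
|A + B| = 9 (out of 13 total residues).

A + B = {0, 1, 4, 5, 6, 7, 9, 11, 12}


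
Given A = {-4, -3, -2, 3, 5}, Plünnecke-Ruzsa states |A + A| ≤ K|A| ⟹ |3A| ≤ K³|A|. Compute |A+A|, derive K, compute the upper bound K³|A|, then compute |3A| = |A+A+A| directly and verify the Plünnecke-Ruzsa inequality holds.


|A| = 5.
Step 1: Compute A + A by enumerating all 25 pairs.
A + A = {-8, -7, -6, -5, -4, -1, 0, 1, 2, 3, 6, 8, 10}, so |A + A| = 13.
Step 2: Doubling constant K = |A + A|/|A| = 13/5 = 13/5 ≈ 2.6000.
Step 3: Plünnecke-Ruzsa gives |3A| ≤ K³·|A| = (2.6000)³ · 5 ≈ 87.8800.
Step 4: Compute 3A = A + A + A directly by enumerating all triples (a,b,c) ∈ A³; |3A| = 25.
Step 5: Check 25 ≤ 87.8800? Yes ✓.

K = 13/5, Plünnecke-Ruzsa bound K³|A| ≈ 87.8800, |3A| = 25, inequality holds.


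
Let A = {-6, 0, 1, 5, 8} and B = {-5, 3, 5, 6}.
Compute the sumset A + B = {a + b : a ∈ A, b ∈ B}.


A + B = {a + b : a ∈ A, b ∈ B}.
Enumerate all |A|·|B| = 5·4 = 20 pairs (a, b) and collect distinct sums.
a = -6: -6+-5=-11, -6+3=-3, -6+5=-1, -6+6=0
a = 0: 0+-5=-5, 0+3=3, 0+5=5, 0+6=6
a = 1: 1+-5=-4, 1+3=4, 1+5=6, 1+6=7
a = 5: 5+-5=0, 5+3=8, 5+5=10, 5+6=11
a = 8: 8+-5=3, 8+3=11, 8+5=13, 8+6=14
Collecting distinct sums: A + B = {-11, -5, -4, -3, -1, 0, 3, 4, 5, 6, 7, 8, 10, 11, 13, 14}
|A + B| = 16

A + B = {-11, -5, -4, -3, -1, 0, 3, 4, 5, 6, 7, 8, 10, 11, 13, 14}


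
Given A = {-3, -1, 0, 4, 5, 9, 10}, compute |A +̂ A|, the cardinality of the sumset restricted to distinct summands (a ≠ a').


Restricted sumset: A +̂ A = {a + a' : a ∈ A, a' ∈ A, a ≠ a'}.
Equivalently, take A + A and drop any sum 2a that is achievable ONLY as a + a for a ∈ A (i.e. sums representable only with equal summands).
Enumerate pairs (a, a') with a < a' (symmetric, so each unordered pair gives one sum; this covers all a ≠ a'):
  -3 + -1 = -4
  -3 + 0 = -3
  -3 + 4 = 1
  -3 + 5 = 2
  -3 + 9 = 6
  -3 + 10 = 7
  -1 + 0 = -1
  -1 + 4 = 3
  -1 + 5 = 4
  -1 + 9 = 8
  -1 + 10 = 9
  0 + 4 = 4
  0 + 5 = 5
  0 + 9 = 9
  0 + 10 = 10
  4 + 5 = 9
  4 + 9 = 13
  4 + 10 = 14
  5 + 9 = 14
  5 + 10 = 15
  9 + 10 = 19
Collected distinct sums: {-4, -3, -1, 1, 2, 3, 4, 5, 6, 7, 8, 9, 10, 13, 14, 15, 19}
|A +̂ A| = 17
(Reference bound: |A +̂ A| ≥ 2|A| - 3 for |A| ≥ 2, with |A| = 7 giving ≥ 11.)

|A +̂ A| = 17


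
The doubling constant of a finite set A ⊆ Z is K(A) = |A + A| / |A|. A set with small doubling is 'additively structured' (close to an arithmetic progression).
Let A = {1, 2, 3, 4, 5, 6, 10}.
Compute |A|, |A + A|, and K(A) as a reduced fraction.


|A| = 7.
Compute A + A by enumerating all 49 pairs.
A + A = {2, 3, 4, 5, 6, 7, 8, 9, 10, 11, 12, 13, 14, 15, 16, 20}, so |A + A| = 16.
K = |A + A| / |A| = 16/7 (already in lowest terms) ≈ 2.2857.
Reference: AP of size 7 gives K = 13/7 ≈ 1.8571; a fully generic set of size 7 gives K ≈ 4.0000.

|A| = 7, |A + A| = 16, K = 16/7.


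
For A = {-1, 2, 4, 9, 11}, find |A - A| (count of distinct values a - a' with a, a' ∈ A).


A - A = {a - a' : a, a' ∈ A}; |A| = 5.
Bounds: 2|A|-1 ≤ |A - A| ≤ |A|² - |A| + 1, i.e. 9 ≤ |A - A| ≤ 21.
Note: 0 ∈ A - A always (from a - a). The set is symmetric: if d ∈ A - A then -d ∈ A - A.
Enumerate nonzero differences d = a - a' with a > a' (then include -d):
Positive differences: {2, 3, 5, 7, 9, 10, 12}
Full difference set: {0} ∪ (positive diffs) ∪ (negative diffs).
|A - A| = 1 + 2·7 = 15 (matches direct enumeration: 15).

|A - A| = 15


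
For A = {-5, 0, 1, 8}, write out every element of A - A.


A - A = {a - a' : a, a' ∈ A}.
Compute a - a' for each ordered pair (a, a'):
a = -5: -5--5=0, -5-0=-5, -5-1=-6, -5-8=-13
a = 0: 0--5=5, 0-0=0, 0-1=-1, 0-8=-8
a = 1: 1--5=6, 1-0=1, 1-1=0, 1-8=-7
a = 8: 8--5=13, 8-0=8, 8-1=7, 8-8=0
Collecting distinct values (and noting 0 appears from a-a):
A - A = {-13, -8, -7, -6, -5, -1, 0, 1, 5, 6, 7, 8, 13}
|A - A| = 13

A - A = {-13, -8, -7, -6, -5, -1, 0, 1, 5, 6, 7, 8, 13}


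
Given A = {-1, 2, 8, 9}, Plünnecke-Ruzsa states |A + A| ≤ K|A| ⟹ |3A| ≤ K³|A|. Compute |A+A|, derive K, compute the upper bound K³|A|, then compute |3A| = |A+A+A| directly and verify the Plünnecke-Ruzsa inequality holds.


|A| = 4.
Step 1: Compute A + A by enumerating all 16 pairs.
A + A = {-2, 1, 4, 7, 8, 10, 11, 16, 17, 18}, so |A + A| = 10.
Step 2: Doubling constant K = |A + A|/|A| = 10/4 = 10/4 ≈ 2.5000.
Step 3: Plünnecke-Ruzsa gives |3A| ≤ K³·|A| = (2.5000)³ · 4 ≈ 62.5000.
Step 4: Compute 3A = A + A + A directly by enumerating all triples (a,b,c) ∈ A³; |3A| = 19.
Step 5: Check 19 ≤ 62.5000? Yes ✓.

K = 10/4, Plünnecke-Ruzsa bound K³|A| ≈ 62.5000, |3A| = 19, inequality holds.


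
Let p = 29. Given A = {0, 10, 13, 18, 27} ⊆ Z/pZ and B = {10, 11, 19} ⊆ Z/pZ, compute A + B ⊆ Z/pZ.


Work in Z/29Z: reduce every sum a + b modulo 29.
Enumerate all 15 pairs:
a = 0: 0+10=10, 0+11=11, 0+19=19
a = 10: 10+10=20, 10+11=21, 10+19=0
a = 13: 13+10=23, 13+11=24, 13+19=3
a = 18: 18+10=28, 18+11=0, 18+19=8
a = 27: 27+10=8, 27+11=9, 27+19=17
Distinct residues collected: {0, 3, 8, 9, 10, 11, 17, 19, 20, 21, 23, 24, 28}
|A + B| = 13 (out of 29 total residues).

A + B = {0, 3, 8, 9, 10, 11, 17, 19, 20, 21, 23, 24, 28}


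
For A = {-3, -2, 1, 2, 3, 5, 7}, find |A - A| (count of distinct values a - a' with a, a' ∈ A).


A - A = {a - a' : a, a' ∈ A}; |A| = 7.
Bounds: 2|A|-1 ≤ |A - A| ≤ |A|² - |A| + 1, i.e. 13 ≤ |A - A| ≤ 43.
Note: 0 ∈ A - A always (from a - a). The set is symmetric: if d ∈ A - A then -d ∈ A - A.
Enumerate nonzero differences d = a - a' with a > a' (then include -d):
Positive differences: {1, 2, 3, 4, 5, 6, 7, 8, 9, 10}
Full difference set: {0} ∪ (positive diffs) ∪ (negative diffs).
|A - A| = 1 + 2·10 = 21 (matches direct enumeration: 21).

|A - A| = 21


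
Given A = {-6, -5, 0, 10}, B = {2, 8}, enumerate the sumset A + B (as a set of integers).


A + B = {a + b : a ∈ A, b ∈ B}.
Enumerate all |A|·|B| = 4·2 = 8 pairs (a, b) and collect distinct sums.
a = -6: -6+2=-4, -6+8=2
a = -5: -5+2=-3, -5+8=3
a = 0: 0+2=2, 0+8=8
a = 10: 10+2=12, 10+8=18
Collecting distinct sums: A + B = {-4, -3, 2, 3, 8, 12, 18}
|A + B| = 7

A + B = {-4, -3, 2, 3, 8, 12, 18}


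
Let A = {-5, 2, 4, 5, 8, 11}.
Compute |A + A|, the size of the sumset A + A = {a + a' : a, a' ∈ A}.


A + A = {a + a' : a, a' ∈ A}; |A| = 6.
General bounds: 2|A| - 1 ≤ |A + A| ≤ |A|(|A|+1)/2, i.e. 11 ≤ |A + A| ≤ 21.
Lower bound 2|A|-1 is attained iff A is an arithmetic progression.
Enumerate sums a + a' for a ≤ a' (symmetric, so this suffices):
a = -5: -5+-5=-10, -5+2=-3, -5+4=-1, -5+5=0, -5+8=3, -5+11=6
a = 2: 2+2=4, 2+4=6, 2+5=7, 2+8=10, 2+11=13
a = 4: 4+4=8, 4+5=9, 4+8=12, 4+11=15
a = 5: 5+5=10, 5+8=13, 5+11=16
a = 8: 8+8=16, 8+11=19
a = 11: 11+11=22
Distinct sums: {-10, -3, -1, 0, 3, 4, 6, 7, 8, 9, 10, 12, 13, 15, 16, 19, 22}
|A + A| = 17

|A + A| = 17


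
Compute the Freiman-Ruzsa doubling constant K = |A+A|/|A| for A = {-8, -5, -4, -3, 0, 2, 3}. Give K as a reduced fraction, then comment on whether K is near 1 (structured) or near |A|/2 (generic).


|A| = 7.
Compute A + A by enumerating all 49 pairs.
A + A = {-16, -13, -12, -11, -10, -9, -8, -7, -6, -5, -4, -3, -2, -1, 0, 2, 3, 4, 5, 6}, so |A + A| = 20.
K = |A + A| / |A| = 20/7 (already in lowest terms) ≈ 2.8571.
Reference: AP of size 7 gives K = 13/7 ≈ 1.8571; a fully generic set of size 7 gives K ≈ 4.0000.

|A| = 7, |A + A| = 20, K = 20/7.


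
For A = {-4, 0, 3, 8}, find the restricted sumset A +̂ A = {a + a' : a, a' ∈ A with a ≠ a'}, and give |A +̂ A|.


Restricted sumset: A +̂ A = {a + a' : a ∈ A, a' ∈ A, a ≠ a'}.
Equivalently, take A + A and drop any sum 2a that is achievable ONLY as a + a for a ∈ A (i.e. sums representable only with equal summands).
Enumerate pairs (a, a') with a < a' (symmetric, so each unordered pair gives one sum; this covers all a ≠ a'):
  -4 + 0 = -4
  -4 + 3 = -1
  -4 + 8 = 4
  0 + 3 = 3
  0 + 8 = 8
  3 + 8 = 11
Collected distinct sums: {-4, -1, 3, 4, 8, 11}
|A +̂ A| = 6
(Reference bound: |A +̂ A| ≥ 2|A| - 3 for |A| ≥ 2, with |A| = 4 giving ≥ 5.)

|A +̂ A| = 6


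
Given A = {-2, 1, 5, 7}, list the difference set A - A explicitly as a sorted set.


A - A = {a - a' : a, a' ∈ A}.
Compute a - a' for each ordered pair (a, a'):
a = -2: -2--2=0, -2-1=-3, -2-5=-7, -2-7=-9
a = 1: 1--2=3, 1-1=0, 1-5=-4, 1-7=-6
a = 5: 5--2=7, 5-1=4, 5-5=0, 5-7=-2
a = 7: 7--2=9, 7-1=6, 7-5=2, 7-7=0
Collecting distinct values (and noting 0 appears from a-a):
A - A = {-9, -7, -6, -4, -3, -2, 0, 2, 3, 4, 6, 7, 9}
|A - A| = 13

A - A = {-9, -7, -6, -4, -3, -2, 0, 2, 3, 4, 6, 7, 9}


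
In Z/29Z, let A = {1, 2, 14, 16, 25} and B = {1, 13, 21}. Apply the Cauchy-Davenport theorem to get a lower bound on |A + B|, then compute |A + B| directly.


Cauchy-Davenport: |A + B| ≥ min(p, |A| + |B| - 1) for A, B nonempty in Z/pZ.
|A| = 5, |B| = 3, p = 29.
CD lower bound = min(29, 5 + 3 - 1) = min(29, 7) = 7.
Compute A + B mod 29 directly:
a = 1: 1+1=2, 1+13=14, 1+21=22
a = 2: 2+1=3, 2+13=15, 2+21=23
a = 14: 14+1=15, 14+13=27, 14+21=6
a = 16: 16+1=17, 16+13=0, 16+21=8
a = 25: 25+1=26, 25+13=9, 25+21=17
A + B = {0, 2, 3, 6, 8, 9, 14, 15, 17, 22, 23, 26, 27}, so |A + B| = 13.
Verify: 13 ≥ 7? Yes ✓.

CD lower bound = 7, actual |A + B| = 13.


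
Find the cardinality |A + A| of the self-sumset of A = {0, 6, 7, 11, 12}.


A + A = {a + a' : a, a' ∈ A}; |A| = 5.
General bounds: 2|A| - 1 ≤ |A + A| ≤ |A|(|A|+1)/2, i.e. 9 ≤ |A + A| ≤ 15.
Lower bound 2|A|-1 is attained iff A is an arithmetic progression.
Enumerate sums a + a' for a ≤ a' (symmetric, so this suffices):
a = 0: 0+0=0, 0+6=6, 0+7=7, 0+11=11, 0+12=12
a = 6: 6+6=12, 6+7=13, 6+11=17, 6+12=18
a = 7: 7+7=14, 7+11=18, 7+12=19
a = 11: 11+11=22, 11+12=23
a = 12: 12+12=24
Distinct sums: {0, 6, 7, 11, 12, 13, 14, 17, 18, 19, 22, 23, 24}
|A + A| = 13

|A + A| = 13


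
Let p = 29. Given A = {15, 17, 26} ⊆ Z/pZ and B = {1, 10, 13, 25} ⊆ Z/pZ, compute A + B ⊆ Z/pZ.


Work in Z/29Z: reduce every sum a + b modulo 29.
Enumerate all 12 pairs:
a = 15: 15+1=16, 15+10=25, 15+13=28, 15+25=11
a = 17: 17+1=18, 17+10=27, 17+13=1, 17+25=13
a = 26: 26+1=27, 26+10=7, 26+13=10, 26+25=22
Distinct residues collected: {1, 7, 10, 11, 13, 16, 18, 22, 25, 27, 28}
|A + B| = 11 (out of 29 total residues).

A + B = {1, 7, 10, 11, 13, 16, 18, 22, 25, 27, 28}


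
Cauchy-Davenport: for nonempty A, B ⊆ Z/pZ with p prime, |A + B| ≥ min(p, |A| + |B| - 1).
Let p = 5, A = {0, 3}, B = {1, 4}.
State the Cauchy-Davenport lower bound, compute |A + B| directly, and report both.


Cauchy-Davenport: |A + B| ≥ min(p, |A| + |B| - 1) for A, B nonempty in Z/pZ.
|A| = 2, |B| = 2, p = 5.
CD lower bound = min(5, 2 + 2 - 1) = min(5, 3) = 3.
Compute A + B mod 5 directly:
a = 0: 0+1=1, 0+4=4
a = 3: 3+1=4, 3+4=2
A + B = {1, 2, 4}, so |A + B| = 3.
Verify: 3 ≥ 3? Yes ✓.

CD lower bound = 3, actual |A + B| = 3.
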